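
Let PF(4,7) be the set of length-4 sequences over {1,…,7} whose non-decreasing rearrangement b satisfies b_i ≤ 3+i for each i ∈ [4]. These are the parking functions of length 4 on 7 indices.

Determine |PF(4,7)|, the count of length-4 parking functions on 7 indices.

2048

|PF(4,7)| = 4·8^3 = 4·512 = 2048 [KW]
E.g. (1,5,4,3) → sorted (1,3,4,5): b_i ≤ 3+i ∀i, a PF.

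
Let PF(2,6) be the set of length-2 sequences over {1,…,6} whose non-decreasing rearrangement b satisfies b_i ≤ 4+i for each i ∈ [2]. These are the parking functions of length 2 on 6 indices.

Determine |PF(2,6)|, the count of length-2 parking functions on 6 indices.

|PF(2,6)| = (6−2+1)·(6+1)^(2−1) = 5 · 7 = 35
One tuple (5,1) → sorted (1,5): b_i ≤ 4+i ∀i, a PF.

35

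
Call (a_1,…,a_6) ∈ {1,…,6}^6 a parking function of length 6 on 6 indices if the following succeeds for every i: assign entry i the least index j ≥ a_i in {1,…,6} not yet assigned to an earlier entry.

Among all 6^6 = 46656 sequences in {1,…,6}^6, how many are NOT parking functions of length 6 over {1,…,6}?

|PF| = (7−6)·7^(6−1) = 1 · 16807 = 16807 [KW]
E.g. (3,3,6,2,5,6) → sorted (2,3,3,5,6,6): b_1=2>1, not a PF.
6^6 − 16807 = 46656 − 16807 = 29849

29849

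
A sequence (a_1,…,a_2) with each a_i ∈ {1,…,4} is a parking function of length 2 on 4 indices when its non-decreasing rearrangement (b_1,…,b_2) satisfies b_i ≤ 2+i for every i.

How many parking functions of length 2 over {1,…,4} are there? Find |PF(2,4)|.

|PF(2,4)| = (4+1−2)·(4+1)^{2−1} = 3 · 5 = 15
Check (1,4) → sorted (1,4): b_i ≤ 2+i ∀i, a PF.

15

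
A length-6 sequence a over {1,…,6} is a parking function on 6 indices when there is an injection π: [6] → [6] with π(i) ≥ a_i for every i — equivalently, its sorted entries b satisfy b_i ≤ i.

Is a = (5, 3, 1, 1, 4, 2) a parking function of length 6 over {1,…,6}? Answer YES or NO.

YES

Rearranged: b = (1, 1, 2, 3, 4, 5).
  b_1=1 ≤ 1
  b_2=1 ≤ 2
  b_3=2 ≤ 3
  b_4=3 ≤ 4
  b_5=4 ≤ 5
  b_6=5 ≤ 6
All bounds hold ⇒ YES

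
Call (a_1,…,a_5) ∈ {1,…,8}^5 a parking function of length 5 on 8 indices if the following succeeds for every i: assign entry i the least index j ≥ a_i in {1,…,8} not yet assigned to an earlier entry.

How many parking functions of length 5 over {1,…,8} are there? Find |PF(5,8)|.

|PF(5,8)| = 4·9^4 = 4·6561 = 26244
E.g. (8,2,6,1,7) → sorted (1,2,6,7,8): b_i ≤ 3+i ∀i, a PF.

26244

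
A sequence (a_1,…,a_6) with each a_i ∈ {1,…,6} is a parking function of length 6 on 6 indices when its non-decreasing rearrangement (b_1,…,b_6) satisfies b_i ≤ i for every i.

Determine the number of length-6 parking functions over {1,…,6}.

16807

#PF = 1·7^5 = 1·16807 = 16807 [KW]
E.g. (1,6,2,3,5,4) → sorted (1,2,3,4,5,6): b_i ≤ i ∀i, a PF.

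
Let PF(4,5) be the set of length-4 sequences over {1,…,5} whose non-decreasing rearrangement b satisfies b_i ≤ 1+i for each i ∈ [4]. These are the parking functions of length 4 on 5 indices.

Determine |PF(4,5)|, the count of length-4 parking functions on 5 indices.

#PF = (5+1−4)·(5+1)^{4−1} = 2 · 216 = 432 [KW]
E.g. (4,4,1,3) → sorted (1,3,4,4): b_i ≤ 1+i ∀i, a PF.

432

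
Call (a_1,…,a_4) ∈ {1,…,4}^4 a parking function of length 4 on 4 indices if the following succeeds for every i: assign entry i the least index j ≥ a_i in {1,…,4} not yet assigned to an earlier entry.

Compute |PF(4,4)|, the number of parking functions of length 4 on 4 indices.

|PF(4,4)| = (4−4+1)·(4+1)^(4−1) = 1×125 = 125
One tuple (4,1,1,2) → sorted (1,1,2,4): b_i ≤ i ∀i, a PF.

125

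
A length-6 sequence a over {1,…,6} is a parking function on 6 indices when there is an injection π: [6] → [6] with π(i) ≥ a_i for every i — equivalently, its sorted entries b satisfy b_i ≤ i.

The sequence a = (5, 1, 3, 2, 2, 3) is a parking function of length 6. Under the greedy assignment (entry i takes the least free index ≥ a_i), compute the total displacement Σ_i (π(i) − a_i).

5

Σπ = 21 ({1..6} each once); Σa = 5+1+3+2+2+3 = 16; disp = 21−16 = 5.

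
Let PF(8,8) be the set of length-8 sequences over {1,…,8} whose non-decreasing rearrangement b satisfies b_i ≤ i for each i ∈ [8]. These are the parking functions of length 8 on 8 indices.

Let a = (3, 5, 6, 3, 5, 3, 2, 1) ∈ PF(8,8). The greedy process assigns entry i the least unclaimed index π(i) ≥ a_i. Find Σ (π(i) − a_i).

Σπ = 8·9/2 = 36 (π permutes [8]); Σa = 3+5+6+3+5+3+2+1 = 28; disp = 36−28 = 8.

8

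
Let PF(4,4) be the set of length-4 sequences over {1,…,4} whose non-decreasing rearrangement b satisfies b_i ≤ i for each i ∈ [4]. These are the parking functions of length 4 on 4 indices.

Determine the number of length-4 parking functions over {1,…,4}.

125

|PF| = (4−4+1)·(4+1)^(4−1) = 1×125 = 125 (Konheim–Weiss)
Check (3,1,2,3) → sorted (1,2,3,3): b_i ≤ i ∀i, a PF.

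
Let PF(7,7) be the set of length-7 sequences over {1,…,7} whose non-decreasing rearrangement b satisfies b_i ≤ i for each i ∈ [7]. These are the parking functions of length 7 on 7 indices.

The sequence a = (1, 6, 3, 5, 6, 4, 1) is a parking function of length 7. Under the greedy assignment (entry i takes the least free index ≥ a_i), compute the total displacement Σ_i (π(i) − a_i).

Σπ(i) = 1+…+7 = 28; Σa = 1+6+3+5+6+4+1 = 26; disp = 28−26 = 2.

2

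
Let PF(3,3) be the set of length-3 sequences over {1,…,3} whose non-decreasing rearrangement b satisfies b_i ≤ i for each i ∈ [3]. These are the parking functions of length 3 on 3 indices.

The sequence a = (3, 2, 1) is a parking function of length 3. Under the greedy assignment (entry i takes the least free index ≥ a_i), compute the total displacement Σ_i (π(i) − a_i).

0

Σπ(i) = 1+…+3 = 6; Σa = 3+2+1 = 6; disp = 6−6 = 0.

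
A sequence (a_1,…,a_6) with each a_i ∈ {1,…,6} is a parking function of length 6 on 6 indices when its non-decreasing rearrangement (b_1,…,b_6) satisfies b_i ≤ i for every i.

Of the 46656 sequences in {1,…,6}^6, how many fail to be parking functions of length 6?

29849

Count = (6−6+1)·(6+1)^(6−1) = 1 · 16807 = 16807 [KW]
One tuple (4,6,3,4,6,6) → sorted (3,4,4,6,6,6): b_1=3>1, not a PF.
So 46656 − 16807 = 29849 fail.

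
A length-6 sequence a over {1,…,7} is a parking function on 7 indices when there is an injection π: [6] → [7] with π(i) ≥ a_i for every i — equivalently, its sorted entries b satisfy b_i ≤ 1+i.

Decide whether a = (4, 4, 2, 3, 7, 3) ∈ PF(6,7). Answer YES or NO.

Rearranged: b = (2, 3, 3, 4, 4, 7).
  b_1=2 ≤ 2
  b_2=3 ≤ 3
  b_3=3 ≤ 4
  b_4=4 ≤ 5
  b_5=4 ≤ 6
  b_6=7 ≤ 7
All bounds hold ⇒ YES

YES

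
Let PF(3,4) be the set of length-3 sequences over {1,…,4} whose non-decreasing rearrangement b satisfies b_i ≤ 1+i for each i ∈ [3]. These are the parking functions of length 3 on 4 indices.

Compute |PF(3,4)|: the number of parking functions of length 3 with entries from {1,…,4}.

|PF| = 2·5^2 = 2·25 = 50 (Pollak)
Example (1,3,1) → sorted (1,1,3): b_i ≤ 1+i ∀i, a PF.

50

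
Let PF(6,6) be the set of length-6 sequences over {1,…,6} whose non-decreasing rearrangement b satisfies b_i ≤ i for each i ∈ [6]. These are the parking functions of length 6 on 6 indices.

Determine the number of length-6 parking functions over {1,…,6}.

|PF(6,6)| = (6+1−6)·(6+1)^{6−1} = 1 · 16807 = 16807
Check (3,1,2,6,2,4) → sorted (1,2,2,3,4,6): b_i ≤ i ∀i, a PF.

16807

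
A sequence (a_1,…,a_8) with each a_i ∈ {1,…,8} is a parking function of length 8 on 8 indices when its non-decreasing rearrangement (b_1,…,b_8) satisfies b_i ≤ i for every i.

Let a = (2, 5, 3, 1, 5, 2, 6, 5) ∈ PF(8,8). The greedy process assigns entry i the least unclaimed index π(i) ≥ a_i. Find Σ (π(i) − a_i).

Σπ = 8·9/2 = 36 (π permutes [8]); Σa = 2+5+3+1+5+2+6+5 = 29; disp = 36−29 = 7.

7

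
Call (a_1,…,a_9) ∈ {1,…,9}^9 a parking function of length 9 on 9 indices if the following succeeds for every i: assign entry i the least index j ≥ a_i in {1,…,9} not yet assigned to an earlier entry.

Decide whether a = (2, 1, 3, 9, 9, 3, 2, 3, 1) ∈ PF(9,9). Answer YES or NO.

Sorted: b = (1, 1, 2, 2, 3, 3, 3, 9, 9).
  b_1=1 ≤ 1
  b_2=1 ≤ 2
  b_3=2 ≤ 3
  b_4=2 ≤ 4
  b_5=3 ≤ 5
  b_6=3 ≤ 6
  b_7=3 ≤ 7
  b_8=9 > 8
  fails at i=8 ⇒ NO

NO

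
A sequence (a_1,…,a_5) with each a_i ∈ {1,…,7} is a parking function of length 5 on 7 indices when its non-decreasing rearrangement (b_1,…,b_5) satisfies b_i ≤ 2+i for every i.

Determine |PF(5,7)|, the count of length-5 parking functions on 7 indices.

12288

|PF(5,7)| = (8−5)·8^(5−1) = 3 · 4096 = 12288 (Konheim–Weiss)
One tuple (4,1,2,3,5) → sorted (1,2,3,4,5): b_i ≤ 2+i ∀i, a PF.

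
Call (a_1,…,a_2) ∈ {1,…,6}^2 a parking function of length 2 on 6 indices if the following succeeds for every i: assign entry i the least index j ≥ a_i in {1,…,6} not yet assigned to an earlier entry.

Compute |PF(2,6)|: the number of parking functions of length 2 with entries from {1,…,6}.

#PF = (6−2+1)·(6+1)^(2−1) = 5·7 = 35 (Pollak)
Example (4,4) → sorted (4,4): b_i ≤ 4+i ∀i, a PF.

35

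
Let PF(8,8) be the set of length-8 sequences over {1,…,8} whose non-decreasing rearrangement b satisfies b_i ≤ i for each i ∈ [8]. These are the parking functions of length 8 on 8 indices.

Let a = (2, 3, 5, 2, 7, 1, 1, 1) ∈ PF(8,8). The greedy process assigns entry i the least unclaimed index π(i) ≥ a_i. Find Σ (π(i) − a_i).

Σπ = 8·9/2 = 36 (π permutes [8]); Σa = 2+3+5+2+7+1+1+1 = 22; disp = 36−22 = 14.

14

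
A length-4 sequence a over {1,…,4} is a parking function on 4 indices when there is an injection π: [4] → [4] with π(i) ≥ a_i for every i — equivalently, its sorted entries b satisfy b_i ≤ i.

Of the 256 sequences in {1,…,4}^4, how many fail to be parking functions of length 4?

131

Count = 1·5^3 = 1·125 = 125 (Pollak)
Example (3,3,3,3) → sorted (3,3,3,3): b_1=3>1, not a PF.
4^4 − 125 = 256 − 125 = 131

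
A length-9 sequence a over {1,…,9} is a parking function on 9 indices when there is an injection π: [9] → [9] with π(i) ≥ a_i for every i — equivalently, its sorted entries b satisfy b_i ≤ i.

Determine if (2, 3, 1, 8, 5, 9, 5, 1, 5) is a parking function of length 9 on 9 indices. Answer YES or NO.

Sorted: b = (1, 1, 2, 3, 5, 5, 5, 8, 9).
  b_1=1 ≤ 1
  b_2=1 ≤ 2
  b_3=2 ≤ 3
  b_4=3 ≤ 4
  b_5=5 ≤ 5
  b_6=5 ≤ 6
  b_7=5 ≤ 7
  b_8=8 ≤ 8
  b_9=9 ≤ 9
All bounds hold ⇒ YES

YES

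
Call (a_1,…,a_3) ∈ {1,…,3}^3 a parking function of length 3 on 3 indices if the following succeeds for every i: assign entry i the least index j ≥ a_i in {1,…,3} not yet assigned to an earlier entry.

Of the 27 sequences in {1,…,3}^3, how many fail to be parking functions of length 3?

|PF| = (3−3+1)·(3+1)^(3−1) = 1×16 = 16 [KW]
Check (3,3,3) → sorted (3,3,3): b_1=3>1, not a PF.
3^3 − 16 = 27 − 16 = 11

11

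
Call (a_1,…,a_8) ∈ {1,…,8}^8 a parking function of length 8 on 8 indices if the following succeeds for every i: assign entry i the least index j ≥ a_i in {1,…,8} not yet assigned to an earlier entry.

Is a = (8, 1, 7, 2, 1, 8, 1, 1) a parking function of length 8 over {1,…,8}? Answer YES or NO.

Sorted: b = (1, 1, 1, 1, 2, 7, 8, 8).
  b_1=1 ≤ 1
  b_2=1 ≤ 2
  b_3=1 ≤ 3
  b_4=1 ≤ 4
  b_5=2 ≤ 5
  b_6=7 > 6
  fails at i=6 ⇒ NO

NO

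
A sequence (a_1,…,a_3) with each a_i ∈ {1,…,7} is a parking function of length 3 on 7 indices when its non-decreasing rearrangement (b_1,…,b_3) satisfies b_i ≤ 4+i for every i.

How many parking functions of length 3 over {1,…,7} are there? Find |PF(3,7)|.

Count = (8−3)·8^(3−1) = 5·64 = 320
E.g. (1,1,4) → sorted (1,1,4): b_i ≤ 4+i ∀i, a PF.

320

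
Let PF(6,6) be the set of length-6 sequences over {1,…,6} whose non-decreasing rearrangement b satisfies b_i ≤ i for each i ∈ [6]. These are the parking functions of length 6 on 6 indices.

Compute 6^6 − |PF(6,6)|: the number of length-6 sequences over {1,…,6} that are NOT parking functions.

29849

#PF = (6+1−6)·(6+1)^{6−1} = 1 · 16807 = 16807 (Pollak)
Example (6,2,6,4,4,3) → sorted (2,3,4,4,6,6): b_1=2>1, not a PF.
So 46656 − 16807 = 29849 fail.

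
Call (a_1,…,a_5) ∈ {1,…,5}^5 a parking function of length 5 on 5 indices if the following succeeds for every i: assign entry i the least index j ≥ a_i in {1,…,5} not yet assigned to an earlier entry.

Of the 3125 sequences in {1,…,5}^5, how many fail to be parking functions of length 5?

Count = 1·6^4 = 1×1296 = 1296
E.g. (4,5,5,3,5) → sorted (3,4,5,5,5): b_1=3>1, not a PF.
5^5 − 1296 = 3125 − 1296 = 1829

1829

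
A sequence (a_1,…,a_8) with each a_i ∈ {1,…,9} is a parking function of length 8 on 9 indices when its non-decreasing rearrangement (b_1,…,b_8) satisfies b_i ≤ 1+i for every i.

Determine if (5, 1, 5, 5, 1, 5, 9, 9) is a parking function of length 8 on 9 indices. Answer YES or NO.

Order a: b = (1, 1, 5, 5, 5, 5, 9, 9).
  b_1=1 ≤ 2
  b_2=1 ≤ 3
  b_3=5 > 4
  fails at i=3 ⇒ NO

NO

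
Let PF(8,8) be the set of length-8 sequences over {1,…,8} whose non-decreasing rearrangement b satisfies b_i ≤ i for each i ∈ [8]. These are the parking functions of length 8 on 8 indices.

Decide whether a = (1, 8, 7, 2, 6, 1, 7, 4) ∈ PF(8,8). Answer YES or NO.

NO

Rearranged: b = (1, 1, 2, 4, 6, 7, 7, 8).
  b_1=1 ≤ 1
  b_2=1 ≤ 2
  b_3=2 ≤ 3
  b_4=4 ≤ 4
  b_5=6 > 5
  fails at i=5 ⇒ NO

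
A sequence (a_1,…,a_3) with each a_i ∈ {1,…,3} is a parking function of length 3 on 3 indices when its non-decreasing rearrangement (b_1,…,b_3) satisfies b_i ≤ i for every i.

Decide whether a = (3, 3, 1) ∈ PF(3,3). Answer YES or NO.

NO

Sorted: b = (1, 3, 3).
  b_1=1 ≤ 1
  b_2=3 > 2
  fails at i=2 ⇒ NO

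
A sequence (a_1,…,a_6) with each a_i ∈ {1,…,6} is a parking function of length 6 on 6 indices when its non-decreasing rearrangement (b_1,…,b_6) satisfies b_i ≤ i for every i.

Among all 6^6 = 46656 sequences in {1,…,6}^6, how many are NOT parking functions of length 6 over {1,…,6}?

|PF(6,6)| = (6+1−6)·(6+1)^{6−1} = 1·16807 = 16807
E.g. (5,6,1,6,3,5) → sorted (1,3,5,5,6,6): b_2=3>2, not a PF.
6^6 − 16807 = 46656 − 16807 = 29849

29849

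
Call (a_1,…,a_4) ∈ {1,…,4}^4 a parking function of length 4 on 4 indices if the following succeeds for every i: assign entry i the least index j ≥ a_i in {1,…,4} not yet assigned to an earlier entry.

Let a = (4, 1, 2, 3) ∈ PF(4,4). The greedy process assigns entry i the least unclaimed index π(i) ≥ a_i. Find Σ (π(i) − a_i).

0

Σπ(i) = 1+…+4 = 10; Σa = 4+1+2+3 = 10; disp = 10−10 = 0.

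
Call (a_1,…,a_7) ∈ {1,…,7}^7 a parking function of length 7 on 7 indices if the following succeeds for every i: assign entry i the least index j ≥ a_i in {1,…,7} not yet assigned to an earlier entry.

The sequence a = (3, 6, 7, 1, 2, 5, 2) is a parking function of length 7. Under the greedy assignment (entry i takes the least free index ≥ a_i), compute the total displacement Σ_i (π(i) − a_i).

Σπ(i) = 1+…+7 = 28; Σa = 3+6+7+1+2+5+2 = 26; disp = 28−26 = 2.

2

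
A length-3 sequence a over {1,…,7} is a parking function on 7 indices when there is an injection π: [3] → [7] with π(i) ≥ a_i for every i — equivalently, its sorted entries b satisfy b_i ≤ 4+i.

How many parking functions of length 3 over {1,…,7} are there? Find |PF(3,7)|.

|PF(3,7)| = (7−3+1)·(7+1)^(3−1) = 5×64 = 320 (Pollak)
E.g. (4,3,2) → sorted (2,3,4): b_i ≤ 4+i ∀i, a PF.

320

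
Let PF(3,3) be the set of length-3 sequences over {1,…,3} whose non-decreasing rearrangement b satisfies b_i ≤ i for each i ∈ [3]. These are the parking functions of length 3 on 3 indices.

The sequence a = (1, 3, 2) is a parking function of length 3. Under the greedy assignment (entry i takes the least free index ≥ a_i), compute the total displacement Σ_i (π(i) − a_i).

0

Σπ = 6 ({1..3} each once); Σa = 1+3+2 = 6; disp = 6−6 = 0.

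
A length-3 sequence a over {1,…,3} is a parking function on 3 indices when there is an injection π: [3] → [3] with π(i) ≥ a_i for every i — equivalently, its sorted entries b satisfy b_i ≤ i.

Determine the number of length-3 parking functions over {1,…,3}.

|PF| = (3+1−3)·(3+1)^{3−1} = 1 · 16 = 16 (Konheim–Weiss)
Example (1,1,1) → sorted (1,1,1): b_i ≤ i ∀i, a PF.

16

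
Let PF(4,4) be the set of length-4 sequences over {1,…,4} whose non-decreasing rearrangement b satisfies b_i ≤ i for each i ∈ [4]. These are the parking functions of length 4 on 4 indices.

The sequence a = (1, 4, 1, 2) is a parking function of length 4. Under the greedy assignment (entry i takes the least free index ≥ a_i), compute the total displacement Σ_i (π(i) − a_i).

Σπ(i) = 1+…+4 = 10; Σa = 1+4+1+2 = 8; disp = 10−8 = 2.

2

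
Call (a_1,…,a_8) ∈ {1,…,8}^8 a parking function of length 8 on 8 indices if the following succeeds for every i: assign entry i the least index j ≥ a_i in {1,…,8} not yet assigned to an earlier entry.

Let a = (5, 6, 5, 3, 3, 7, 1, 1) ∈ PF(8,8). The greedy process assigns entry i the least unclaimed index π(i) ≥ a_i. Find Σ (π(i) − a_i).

5

Σπ = 36 ({1..8} each once); Σa = 5+6+5+3+3+7+1+1 = 31; disp = 36−31 = 5.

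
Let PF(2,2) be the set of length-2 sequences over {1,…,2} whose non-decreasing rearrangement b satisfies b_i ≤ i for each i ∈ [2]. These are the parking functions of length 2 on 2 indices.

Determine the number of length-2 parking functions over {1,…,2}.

3

Count = (2+1−2)·(2+1)^{2−1} = 1 · 3 = 3 (Konheim–Weiss)
Example (1,2) → sorted (1,2): b_i ≤ i ∀i, a PF.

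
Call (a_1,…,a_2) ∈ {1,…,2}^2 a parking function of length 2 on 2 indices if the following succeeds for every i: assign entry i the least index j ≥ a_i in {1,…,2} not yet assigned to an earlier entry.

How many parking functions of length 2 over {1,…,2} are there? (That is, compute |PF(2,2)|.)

Count = (2−2+1)·(2+1)^(2−1) = 1 · 3 = 3
Check (1,1) → sorted (1,1): b_i ≤ i ∀i, a PF.

3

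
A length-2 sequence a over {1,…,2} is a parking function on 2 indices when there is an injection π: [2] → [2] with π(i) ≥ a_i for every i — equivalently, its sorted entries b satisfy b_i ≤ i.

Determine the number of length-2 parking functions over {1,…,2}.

3

#PF = 1·3^1 = 1×3 = 3
Example (1,2) → sorted (1,2): b_i ≤ i ∀i, a PF.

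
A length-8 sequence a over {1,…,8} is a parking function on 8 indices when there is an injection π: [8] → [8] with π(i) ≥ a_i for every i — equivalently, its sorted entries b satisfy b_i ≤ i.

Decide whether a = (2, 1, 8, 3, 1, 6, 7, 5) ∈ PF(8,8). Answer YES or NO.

Rearranged: b = (1, 1, 2, 3, 5, 6, 7, 8).
  b_1=1 ≤ 1
  b_2=1 ≤ 2
  b_3=2 ≤ 3
  b_4=3 ≤ 4
  b_5=5 ≤ 5
  b_6=6 ≤ 6
  b_7=7 ≤ 7
  b_8=8 ≤ 8
All bounds hold ⇒ YES

YES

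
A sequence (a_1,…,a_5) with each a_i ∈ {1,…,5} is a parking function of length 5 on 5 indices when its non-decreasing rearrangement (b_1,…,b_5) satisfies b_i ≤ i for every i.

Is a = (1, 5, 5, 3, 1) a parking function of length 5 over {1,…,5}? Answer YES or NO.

Rearranged: b = (1, 1, 3, 5, 5).
  b_1=1 ≤ 1
  b_2=1 ≤ 2
  b_3=3 ≤ 3
  b_4=5 > 4
  fails at i=4 ⇒ NO

NO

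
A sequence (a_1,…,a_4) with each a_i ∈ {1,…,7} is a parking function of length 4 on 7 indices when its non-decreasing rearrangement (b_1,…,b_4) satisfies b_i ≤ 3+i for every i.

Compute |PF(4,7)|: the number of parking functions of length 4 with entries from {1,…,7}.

2048

|PF(4,7)| = (7+1−4)·(7+1)^{4−1} = 4·512 = 2048 (Pollak)
E.g. (1,7,3,6) → sorted (1,3,6,7): b_i ≤ 3+i ∀i, a PF.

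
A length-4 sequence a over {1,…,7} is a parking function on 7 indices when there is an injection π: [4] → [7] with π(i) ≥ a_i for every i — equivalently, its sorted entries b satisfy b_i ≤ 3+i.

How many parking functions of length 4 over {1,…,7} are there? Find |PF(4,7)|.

Count = (7−4+1)·(7+1)^(4−1) = 4·512 = 2048 (Konheim–Weiss)
E.g. (2,2,3,6) → sorted (2,2,3,6): b_i ≤ 3+i ∀i, a PF.

2048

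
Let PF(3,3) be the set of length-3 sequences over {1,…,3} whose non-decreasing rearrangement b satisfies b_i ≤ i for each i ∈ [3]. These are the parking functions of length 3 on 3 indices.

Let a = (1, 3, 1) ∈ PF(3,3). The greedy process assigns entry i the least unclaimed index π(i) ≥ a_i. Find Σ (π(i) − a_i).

1

Σπ(i) = 1+…+3 = 6; Σa = 1+3+1 = 5; disp = 6−5 = 1.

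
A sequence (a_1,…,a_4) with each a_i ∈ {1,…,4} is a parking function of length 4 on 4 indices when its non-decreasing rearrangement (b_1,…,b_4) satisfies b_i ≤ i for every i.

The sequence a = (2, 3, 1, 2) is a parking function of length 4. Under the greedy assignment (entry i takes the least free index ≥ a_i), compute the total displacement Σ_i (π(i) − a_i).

Σπ = 4·5/2 = 10 (π permutes [4]); Σa = 2+3+1+2 = 8; disp = 10−8 = 2.

2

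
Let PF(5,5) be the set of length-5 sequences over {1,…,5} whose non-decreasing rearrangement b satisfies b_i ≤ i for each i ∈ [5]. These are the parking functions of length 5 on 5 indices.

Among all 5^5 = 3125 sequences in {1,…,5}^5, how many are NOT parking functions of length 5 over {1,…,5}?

Count = 1·6^4 = 1×1296 = 1296 (Pollak)
Example (4,5,4,4,3) → sorted (3,4,4,4,5): b_1=3>1, not a PF.
So 3125 − 1296 = 1829 fail.

1829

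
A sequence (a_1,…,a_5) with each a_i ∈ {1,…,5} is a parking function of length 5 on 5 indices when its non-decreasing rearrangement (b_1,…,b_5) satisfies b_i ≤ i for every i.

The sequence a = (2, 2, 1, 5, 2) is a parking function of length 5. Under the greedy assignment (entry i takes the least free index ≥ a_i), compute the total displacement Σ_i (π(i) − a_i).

Σπ = 5·6/2 = 15 (π permutes [5]); Σa = 2+2+1+5+2 = 12; disp = 15−12 = 3.

3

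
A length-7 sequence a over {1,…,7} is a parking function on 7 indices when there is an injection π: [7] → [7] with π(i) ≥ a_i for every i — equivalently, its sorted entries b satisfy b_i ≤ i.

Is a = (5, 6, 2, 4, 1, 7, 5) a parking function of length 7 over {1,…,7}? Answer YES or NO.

NO

Order a: b = (1, 2, 4, 5, 5, 6, 7).
  b_1=1 ≤ 1
  b_2=2 ≤ 2
  b_3=4 > 3
  fails at i=3 ⇒ NO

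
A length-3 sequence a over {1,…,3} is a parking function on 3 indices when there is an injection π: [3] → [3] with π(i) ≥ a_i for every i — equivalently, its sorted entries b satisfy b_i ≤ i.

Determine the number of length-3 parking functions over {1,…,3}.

#PF = (4−3)·4^(3−1) = 1×16 = 16 [KW]
Check (1,1,2) → sorted (1,1,2): b_i ≤ i ∀i, a PF.

16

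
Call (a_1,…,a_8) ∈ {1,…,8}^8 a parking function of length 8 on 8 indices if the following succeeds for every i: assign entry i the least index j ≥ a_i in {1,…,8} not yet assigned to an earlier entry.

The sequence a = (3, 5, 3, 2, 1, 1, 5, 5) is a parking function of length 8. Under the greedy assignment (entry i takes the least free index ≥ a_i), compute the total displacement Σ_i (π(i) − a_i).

Σπ = 36 ({1..8} each once); Σa = 3+5+3+2+1+1+5+5 = 25; disp = 36−25 = 11.

11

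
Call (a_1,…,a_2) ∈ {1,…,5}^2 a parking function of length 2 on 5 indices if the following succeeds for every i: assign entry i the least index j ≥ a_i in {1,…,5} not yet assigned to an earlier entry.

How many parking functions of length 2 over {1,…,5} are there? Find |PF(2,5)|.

24

Count = 4·6^1 = 4 · 6 = 24 (Konheim–Weiss)
E.g. (4,5) → sorted (4,5): b_i ≤ 3+i ∀i, a PF.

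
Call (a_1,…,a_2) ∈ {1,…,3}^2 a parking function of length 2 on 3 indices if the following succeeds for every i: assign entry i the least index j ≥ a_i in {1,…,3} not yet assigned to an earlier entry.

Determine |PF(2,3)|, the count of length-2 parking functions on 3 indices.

#PF = (3−2+1)·(3+1)^(2−1) = 2 · 4 = 8 (Pollak)
Example (2,2) → sorted (2,2): b_i ≤ 1+i ∀i, a PF.

8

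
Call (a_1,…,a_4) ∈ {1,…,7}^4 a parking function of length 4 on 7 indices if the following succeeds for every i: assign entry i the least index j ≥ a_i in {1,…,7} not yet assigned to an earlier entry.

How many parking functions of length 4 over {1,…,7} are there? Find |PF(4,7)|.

|PF| = (7−4+1)·(7+1)^(4−1) = 4·512 = 2048
Example (3,7,4,6) → sorted (3,4,6,7): b_i ≤ 3+i ∀i, a PF.

2048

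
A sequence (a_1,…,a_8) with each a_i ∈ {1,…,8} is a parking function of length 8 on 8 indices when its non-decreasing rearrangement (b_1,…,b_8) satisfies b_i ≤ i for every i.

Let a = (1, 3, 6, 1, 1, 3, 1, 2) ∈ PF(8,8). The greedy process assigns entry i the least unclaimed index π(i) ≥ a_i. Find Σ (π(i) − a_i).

Σπ(i) = 1+…+8 = 36; Σa = 1+3+6+1+1+3+1+2 = 18; disp = 36−18 = 18.

18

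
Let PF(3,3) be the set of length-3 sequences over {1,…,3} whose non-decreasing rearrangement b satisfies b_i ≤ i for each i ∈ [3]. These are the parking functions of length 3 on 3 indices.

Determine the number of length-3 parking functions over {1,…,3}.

|PF(3,3)| = (4−3)·4^(3−1) = 1×16 = 16 (Pollak)
One tuple (2,1,1) → sorted (1,1,2): b_i ≤ i ∀i, a PF.

16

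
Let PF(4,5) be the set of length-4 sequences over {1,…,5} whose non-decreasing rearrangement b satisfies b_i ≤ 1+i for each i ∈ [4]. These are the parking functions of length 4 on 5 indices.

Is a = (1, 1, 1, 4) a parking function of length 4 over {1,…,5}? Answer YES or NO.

Order a: b = (1, 1, 1, 4).
  b_1=1 ≤ 2
  b_2=1 ≤ 3
  b_3=1 ≤ 4
  b_4=4 ≤ 5
All bounds hold ⇒ YES

YES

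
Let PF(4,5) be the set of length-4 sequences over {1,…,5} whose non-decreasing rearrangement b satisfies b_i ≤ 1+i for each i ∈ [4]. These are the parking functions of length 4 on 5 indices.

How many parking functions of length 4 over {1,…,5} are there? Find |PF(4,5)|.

|PF(4,5)| = (6−4)·6^(4−1) = 2×216 = 432 (Konheim–Weiss)
E.g. (1,3,3,2) → sorted (1,2,3,3): b_i ≤ 1+i ∀i, a PF.

432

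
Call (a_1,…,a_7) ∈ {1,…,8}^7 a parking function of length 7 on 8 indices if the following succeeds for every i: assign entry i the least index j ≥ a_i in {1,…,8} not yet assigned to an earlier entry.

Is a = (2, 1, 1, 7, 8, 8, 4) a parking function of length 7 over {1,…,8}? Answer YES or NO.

NO

Sorted: b = (1, 1, 2, 4, 7, 8, 8).
  b_1=1 ≤ 2
  b_2=1 ≤ 3
  b_3=2 ≤ 4
  b_4=4 ≤ 5
  b_5=7 > 6
  fails at i=5 ⇒ NO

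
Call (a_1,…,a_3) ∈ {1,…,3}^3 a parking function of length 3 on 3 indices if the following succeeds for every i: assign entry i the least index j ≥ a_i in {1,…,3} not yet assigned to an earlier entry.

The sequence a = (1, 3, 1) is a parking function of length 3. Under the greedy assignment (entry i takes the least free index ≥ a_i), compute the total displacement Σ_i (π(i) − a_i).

Σπ(i) = 1+…+3 = 6; Σa = 1+3+1 = 5; disp = 6−5 = 1.

1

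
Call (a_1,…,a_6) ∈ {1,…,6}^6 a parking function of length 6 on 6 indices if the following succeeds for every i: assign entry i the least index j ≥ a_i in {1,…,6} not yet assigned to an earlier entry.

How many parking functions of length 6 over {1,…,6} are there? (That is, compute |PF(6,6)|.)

Count = 1·7^5 = 1×16807 = 16807
E.g. (3,4,1,3,5,1) → sorted (1,1,3,3,4,5): b_i ≤ i ∀i, a PF.

16807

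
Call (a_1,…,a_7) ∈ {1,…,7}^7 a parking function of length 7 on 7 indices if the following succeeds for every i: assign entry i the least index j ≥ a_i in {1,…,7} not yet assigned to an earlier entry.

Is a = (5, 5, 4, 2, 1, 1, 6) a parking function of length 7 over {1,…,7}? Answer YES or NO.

YES

Order a: b = (1, 1, 2, 4, 5, 5, 6).
  b_1=1 ≤ 1
  b_2=1 ≤ 2
  b_3=2 ≤ 3
  b_4=4 ≤ 4
  b_5=5 ≤ 5
  b_6=5 ≤ 6
  b_7=6 ≤ 7
All bounds hold ⇒ YES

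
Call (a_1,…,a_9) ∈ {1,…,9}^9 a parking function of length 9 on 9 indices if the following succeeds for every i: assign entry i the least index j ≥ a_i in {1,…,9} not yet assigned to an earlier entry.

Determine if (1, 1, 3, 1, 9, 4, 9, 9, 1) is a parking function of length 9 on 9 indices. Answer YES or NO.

Sorted: b = (1, 1, 1, 1, 3, 4, 9, 9, 9).
  b_1=1 ≤ 1
  b_2=1 ≤ 2
  b_3=1 ≤ 3
  b_4=1 ≤ 4
  b_5=3 ≤ 5
  b_6=4 ≤ 6
  b_7=9 > 7
  fails at i=7 ⇒ NO

NO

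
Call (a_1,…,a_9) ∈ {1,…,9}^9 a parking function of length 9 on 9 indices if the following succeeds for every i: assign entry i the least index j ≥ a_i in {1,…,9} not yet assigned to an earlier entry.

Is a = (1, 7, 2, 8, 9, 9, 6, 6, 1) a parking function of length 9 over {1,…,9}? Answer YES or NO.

NO

Sorted: b = (1, 1, 2, 6, 6, 7, 8, 9, 9).
  b_1=1 ≤ 1
  b_2=1 ≤ 2
  b_3=2 ≤ 3
  b_4=6 > 4
  fails at i=4 ⇒ NO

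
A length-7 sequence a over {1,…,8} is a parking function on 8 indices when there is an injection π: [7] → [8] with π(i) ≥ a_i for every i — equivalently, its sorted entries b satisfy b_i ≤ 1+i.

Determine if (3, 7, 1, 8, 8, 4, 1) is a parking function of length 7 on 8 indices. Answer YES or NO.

NO

Rearranged: b = (1, 1, 3, 4, 7, 8, 8).
  b_1=1 ≤ 2
  b_2=1 ≤ 3
  b_3=3 ≤ 4
  b_4=4 ≤ 5
  b_5=7 > 6
  fails at i=5 ⇒ NO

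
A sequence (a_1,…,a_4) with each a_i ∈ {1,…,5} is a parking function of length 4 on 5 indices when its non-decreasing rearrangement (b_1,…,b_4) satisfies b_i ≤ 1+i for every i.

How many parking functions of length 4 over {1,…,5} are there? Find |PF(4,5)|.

|PF(4,5)| = (6−4)·6^(4−1) = 2 · 216 = 432 (Konheim–Weiss)
E.g. (2,3,4,5) → sorted (2,3,4,5): b_i ≤ 1+i ∀i, a PF.

432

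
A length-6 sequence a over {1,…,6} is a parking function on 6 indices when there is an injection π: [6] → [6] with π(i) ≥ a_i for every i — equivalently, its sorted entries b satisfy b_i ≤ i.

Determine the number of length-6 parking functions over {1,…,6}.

#PF = 1·7^5 = 1·16807 = 16807 (Pollak)
E.g. (4,1,3,1,4,5) → sorted (1,1,3,4,4,5): b_i ≤ i ∀i, a PF.

16807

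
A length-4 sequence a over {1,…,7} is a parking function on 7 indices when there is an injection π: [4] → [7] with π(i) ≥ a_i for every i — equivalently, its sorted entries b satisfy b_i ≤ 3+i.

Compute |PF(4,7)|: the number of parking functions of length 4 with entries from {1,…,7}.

2048

|PF| = (7+1−4)·(7+1)^{4−1} = 4×512 = 2048 (Pollak)
Check (4,7,5,6) → sorted (4,5,6,7): b_i ≤ 3+i ∀i, a PF.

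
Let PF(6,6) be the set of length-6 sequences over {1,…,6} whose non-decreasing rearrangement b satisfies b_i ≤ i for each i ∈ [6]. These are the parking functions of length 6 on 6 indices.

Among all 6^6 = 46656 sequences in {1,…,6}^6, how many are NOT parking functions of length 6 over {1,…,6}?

#PF = 1·7^5 = 1×16807 = 16807 [KW]
One tuple (6,1,5,4,1,6) → sorted (1,1,4,5,6,6): b_3=4>3, not a PF.
So 46656 − 16807 = 29849 fail.

29849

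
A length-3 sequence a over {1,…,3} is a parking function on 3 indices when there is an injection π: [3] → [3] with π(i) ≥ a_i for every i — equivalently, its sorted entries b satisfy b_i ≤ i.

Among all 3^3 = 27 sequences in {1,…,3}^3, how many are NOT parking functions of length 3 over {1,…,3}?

11

Count = (3−3+1)·(3+1)^(3−1) = 1·16 = 16 (Pollak)
E.g. (2,3,3) → sorted (2,3,3): b_1=2>1, not a PF.
So 27 − 16 = 11 fail.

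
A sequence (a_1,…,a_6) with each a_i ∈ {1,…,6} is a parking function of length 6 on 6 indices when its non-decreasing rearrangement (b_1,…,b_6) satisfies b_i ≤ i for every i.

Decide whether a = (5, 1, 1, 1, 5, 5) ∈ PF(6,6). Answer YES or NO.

Sorted: b = (1, 1, 1, 5, 5, 5).
  b_1=1 ≤ 1
  b_2=1 ≤ 2
  b_3=1 ≤ 3
  b_4=5 > 4
  fails at i=4 ⇒ NO

NO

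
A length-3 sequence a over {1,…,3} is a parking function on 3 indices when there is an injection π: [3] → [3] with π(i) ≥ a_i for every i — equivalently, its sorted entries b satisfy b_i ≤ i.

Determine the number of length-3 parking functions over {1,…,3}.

|PF| = (3−3+1)·(3+1)^(3−1) = 1×16 = 16 (Pollak)
Check (2,1,1) → sorted (1,1,2): b_i ≤ i ∀i, a PF.

16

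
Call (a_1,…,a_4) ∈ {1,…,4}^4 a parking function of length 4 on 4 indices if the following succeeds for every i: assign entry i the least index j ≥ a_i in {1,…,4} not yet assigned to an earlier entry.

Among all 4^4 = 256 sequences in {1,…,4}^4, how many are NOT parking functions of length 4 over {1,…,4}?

#PF = 1·5^3 = 1·125 = 125 (Pollak)
One tuple (1,4,4,3) → sorted (1,3,4,4): b_2=3>2, not a PF.
4^4 − 125 = 256 − 125 = 131

131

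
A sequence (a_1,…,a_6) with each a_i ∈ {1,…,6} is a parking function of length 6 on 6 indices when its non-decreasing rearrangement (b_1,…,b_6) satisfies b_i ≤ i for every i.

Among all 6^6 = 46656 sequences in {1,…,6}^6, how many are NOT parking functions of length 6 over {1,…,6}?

|PF(6,6)| = (6+1−6)·(6+1)^{6−1} = 1·16807 = 16807
Check (6,3,4,2,4,6) → sorted (2,3,4,4,6,6): b_1=2>1, not a PF.
6^6 − 16807 = 46656 − 16807 = 29849

29849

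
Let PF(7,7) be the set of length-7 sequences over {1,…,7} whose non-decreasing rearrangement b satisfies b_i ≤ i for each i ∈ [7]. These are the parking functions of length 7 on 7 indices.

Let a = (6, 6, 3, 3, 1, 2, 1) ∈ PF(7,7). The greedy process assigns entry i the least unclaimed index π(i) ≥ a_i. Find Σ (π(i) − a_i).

6

Σπ = 28 ({1..7} each once); Σa = 6+6+3+3+1+2+1 = 22; disp = 28−22 = 6.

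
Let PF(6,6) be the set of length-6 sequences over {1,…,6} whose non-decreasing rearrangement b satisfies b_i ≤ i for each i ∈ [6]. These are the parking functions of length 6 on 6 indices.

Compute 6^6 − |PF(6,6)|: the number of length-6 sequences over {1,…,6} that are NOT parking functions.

#PF = (7−6)·7^(6−1) = 1×16807 = 16807 (Pollak)
Example (2,2,6,2,6,6) → sorted (2,2,2,6,6,6): b_1=2>1, not a PF.
So 46656 − 16807 = 29849 fail.

29849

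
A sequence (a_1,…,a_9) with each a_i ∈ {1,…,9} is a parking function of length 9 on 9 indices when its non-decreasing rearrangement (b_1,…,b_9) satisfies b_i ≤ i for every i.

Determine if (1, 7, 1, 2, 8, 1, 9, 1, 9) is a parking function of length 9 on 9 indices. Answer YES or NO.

NO

Sorted: b = (1, 1, 1, 1, 2, 7, 8, 9, 9).
  b_1=1 ≤ 1
  b_2=1 ≤ 2
  b_3=1 ≤ 3
  b_4=1 ≤ 4
  b_5=2 ≤ 5
  b_6=7 > 6
  fails at i=6 ⇒ NO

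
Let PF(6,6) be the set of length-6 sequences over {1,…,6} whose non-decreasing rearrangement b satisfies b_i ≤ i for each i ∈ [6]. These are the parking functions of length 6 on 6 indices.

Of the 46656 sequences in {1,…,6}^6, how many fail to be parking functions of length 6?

29849

|PF| = (7−6)·7^(6−1) = 1 · 16807 = 16807
E.g. (6,6,5,6,4,2) → sorted (2,4,5,6,6,6): b_1=2>1, not a PF.
So 46656 − 16807 = 29849 fail.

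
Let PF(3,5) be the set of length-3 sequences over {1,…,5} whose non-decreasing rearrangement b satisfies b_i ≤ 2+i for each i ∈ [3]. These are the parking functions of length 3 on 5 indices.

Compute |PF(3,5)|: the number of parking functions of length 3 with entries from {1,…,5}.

108

|PF| = (6−3)·6^(3−1) = 3 · 36 = 108 (Pollak)
Example (2,4,2) → sorted (2,2,4): b_i ≤ 2+i ∀i, a PF.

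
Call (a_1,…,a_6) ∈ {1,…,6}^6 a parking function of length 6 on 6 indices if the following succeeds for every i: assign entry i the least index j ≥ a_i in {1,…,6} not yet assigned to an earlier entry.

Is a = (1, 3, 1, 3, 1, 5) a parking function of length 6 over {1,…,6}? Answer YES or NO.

Order a: b = (1, 1, 1, 3, 3, 5).
  b_1=1 ≤ 1
  b_2=1 ≤ 2
  b_3=1 ≤ 3
  b_4=3 ≤ 4
  b_5=3 ≤ 5
  b_6=5 ≤ 6
All bounds hold ⇒ YES

YES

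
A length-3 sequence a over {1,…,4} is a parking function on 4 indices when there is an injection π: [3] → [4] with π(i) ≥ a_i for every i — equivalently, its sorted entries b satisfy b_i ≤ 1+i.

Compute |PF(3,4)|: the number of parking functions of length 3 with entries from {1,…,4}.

Count = 2·5^2 = 2 · 25 = 50 (Pollak)
E.g. (2,4,3) → sorted (2,3,4): b_i ≤ 1+i ∀i, a PF.

50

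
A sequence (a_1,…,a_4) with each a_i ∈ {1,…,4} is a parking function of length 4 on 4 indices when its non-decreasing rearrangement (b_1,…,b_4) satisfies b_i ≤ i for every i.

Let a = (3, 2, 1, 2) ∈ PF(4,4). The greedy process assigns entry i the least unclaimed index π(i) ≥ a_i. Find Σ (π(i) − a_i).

2

Σπ(i) = 1+…+4 = 10; Σa = 3+2+1+2 = 8; disp = 10−8 = 2.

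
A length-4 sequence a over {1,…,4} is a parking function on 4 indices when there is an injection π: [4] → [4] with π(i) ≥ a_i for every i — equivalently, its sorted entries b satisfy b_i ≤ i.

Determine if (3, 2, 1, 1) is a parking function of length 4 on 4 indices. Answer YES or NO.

YES

Order a: b = (1, 1, 2, 3).
  b_1=1 ≤ 1
  b_2=1 ≤ 2
  b_3=2 ≤ 3
  b_4=3 ≤ 4
All bounds hold ⇒ YES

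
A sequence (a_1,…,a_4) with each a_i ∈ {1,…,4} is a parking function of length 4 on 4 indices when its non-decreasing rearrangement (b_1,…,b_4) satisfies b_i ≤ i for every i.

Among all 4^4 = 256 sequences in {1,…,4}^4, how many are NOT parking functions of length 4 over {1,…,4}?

|PF(4,4)| = 1·5^3 = 1 · 125 = 125 (Pollak)
Check (4,1,4,4) → sorted (1,4,4,4): b_2=4>2, not a PF.
4^4 − 125 = 256 − 125 = 131

131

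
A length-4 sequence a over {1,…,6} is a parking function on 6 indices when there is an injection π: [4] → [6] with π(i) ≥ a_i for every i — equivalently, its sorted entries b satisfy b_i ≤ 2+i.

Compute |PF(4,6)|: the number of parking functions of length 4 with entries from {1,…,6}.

Count = (6−4+1)·(6+1)^(4−1) = 3×343 = 1029
E.g. (4,1,3,1) → sorted (1,1,3,4): b_i ≤ 2+i ∀i, a PF.

1029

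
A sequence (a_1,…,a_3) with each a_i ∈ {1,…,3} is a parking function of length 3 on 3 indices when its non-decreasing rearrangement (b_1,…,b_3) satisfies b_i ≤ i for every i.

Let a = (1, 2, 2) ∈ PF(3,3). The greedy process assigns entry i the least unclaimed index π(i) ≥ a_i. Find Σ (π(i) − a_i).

Σπ(i) = 1+…+3 = 6; Σa = 1+2+2 = 5; disp = 6−5 = 1.

1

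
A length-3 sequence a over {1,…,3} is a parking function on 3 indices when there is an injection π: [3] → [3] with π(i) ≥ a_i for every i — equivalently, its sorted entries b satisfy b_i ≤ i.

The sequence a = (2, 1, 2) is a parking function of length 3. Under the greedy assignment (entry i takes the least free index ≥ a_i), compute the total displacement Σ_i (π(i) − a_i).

Σπ = 6 ({1..3} each once); Σa = 2+1+2 = 5; disp = 6−5 = 1.

1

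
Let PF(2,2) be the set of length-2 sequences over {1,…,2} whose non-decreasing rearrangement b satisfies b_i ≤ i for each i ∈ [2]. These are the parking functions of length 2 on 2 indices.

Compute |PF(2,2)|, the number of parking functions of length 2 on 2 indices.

|PF(2,2)| = (3−2)·3^(2−1) = 1 · 3 = 3 (Konheim–Weiss)
E.g. (1,1) → sorted (1,1): b_i ≤ i ∀i, a PF.

3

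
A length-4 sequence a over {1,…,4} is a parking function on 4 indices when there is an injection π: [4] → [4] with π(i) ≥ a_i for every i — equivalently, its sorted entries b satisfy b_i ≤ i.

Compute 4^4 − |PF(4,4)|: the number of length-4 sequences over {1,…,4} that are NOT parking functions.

131

|PF(4,4)| = (4+1−4)·(4+1)^{4−1} = 1 · 125 = 125 [KW]
E.g. (4,4,3,1) → sorted (1,3,4,4): b_2=3>2, not a PF.
4^4 − 125 = 256 − 125 = 131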